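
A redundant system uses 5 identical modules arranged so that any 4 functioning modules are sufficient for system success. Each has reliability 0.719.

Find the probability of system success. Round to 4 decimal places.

0.5676

R = Σ_{i=4}^{5} C(5,i) p^i (1−p)^{5−i} with p = 0.719
C(5,4)·0.719^4·0.281^1 = 0.375484
C(5,5)·0.719^5·0.281^0 = 0.192152
Sum = 0.5676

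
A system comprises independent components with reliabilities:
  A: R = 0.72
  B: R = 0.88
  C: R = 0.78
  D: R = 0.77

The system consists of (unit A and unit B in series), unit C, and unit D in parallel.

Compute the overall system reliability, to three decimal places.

Series (A and B): 0.72000 × 0.88000 = 0.63360
Parallel ([0.63360], C, and D): 1 − (1 − 0.63360)(1 − 0.78000)(1 − 0.77000) = 0.981

0.981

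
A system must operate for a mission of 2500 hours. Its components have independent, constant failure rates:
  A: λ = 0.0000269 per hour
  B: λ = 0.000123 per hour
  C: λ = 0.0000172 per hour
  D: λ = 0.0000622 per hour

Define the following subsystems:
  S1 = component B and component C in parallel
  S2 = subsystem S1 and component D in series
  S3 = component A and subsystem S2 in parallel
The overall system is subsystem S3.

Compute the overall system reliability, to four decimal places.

R(A) = exp(−0.0000269 × 2500) = 0.934961
R(B) = exp(−0.000123 × 2500) = 0.735283
R(C) = exp(−0.0000172 × 2500) = 0.957911
R(D) = exp(−0.0000622 × 2500) = 0.855987
Parallel (B and C): 1 − (1 − 0.735283)(1 − 0.957911) = 0.988858
Series ([0.988858] and D): 0.988858 × 0.855987 = 0.846450
Parallel (A and [0.846450]): 1 − (1 − 0.934961)(1 − 0.846450) = 0.9900

0.9900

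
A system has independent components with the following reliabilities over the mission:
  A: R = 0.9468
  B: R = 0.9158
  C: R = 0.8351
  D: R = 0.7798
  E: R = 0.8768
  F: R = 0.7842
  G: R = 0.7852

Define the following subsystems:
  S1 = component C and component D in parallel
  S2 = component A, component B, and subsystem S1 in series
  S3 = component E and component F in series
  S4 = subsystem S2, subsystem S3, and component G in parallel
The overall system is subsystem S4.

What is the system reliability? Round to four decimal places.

0.9890

Parallel (C and D): 1 − (1 − 0.835100)(1 − 0.779800) = 0.963689
Series (A, B, and [0.963689]): 0.946800 × 0.915800 × 0.963689 = 0.835595
Series (E and F): 0.876800 × 0.784200 = 0.687587
Parallel ([0.835595], [0.687587], and G): 1 − (1 − 0.835595)(1 − 0.687587)(1 − 0.785200) = 0.9890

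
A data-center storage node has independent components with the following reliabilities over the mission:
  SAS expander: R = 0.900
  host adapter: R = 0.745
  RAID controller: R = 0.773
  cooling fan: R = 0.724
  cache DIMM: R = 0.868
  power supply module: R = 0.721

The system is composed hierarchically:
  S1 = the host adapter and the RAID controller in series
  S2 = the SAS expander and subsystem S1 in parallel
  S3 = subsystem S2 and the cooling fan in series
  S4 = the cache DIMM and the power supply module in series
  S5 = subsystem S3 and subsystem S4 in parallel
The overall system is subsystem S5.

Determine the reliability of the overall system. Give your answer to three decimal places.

0.885

Series (host adapter and RAID controller): 0.74500 × 0.77300 = 0.57589
Parallel (SAS expander and [0.57589]): 1 − (1 − 0.90000)(1 − 0.57589) = 0.95759
Series ([0.95759] and cooling fan): 0.95759 × 0.72400 = 0.69330
Series (cache DIMM and power supply module): 0.86800 × 0.72100 = 0.62583
Parallel ([0.69330] and [0.62583]): 1 − (1 − 0.69330)(1 − 0.62583) = 0.885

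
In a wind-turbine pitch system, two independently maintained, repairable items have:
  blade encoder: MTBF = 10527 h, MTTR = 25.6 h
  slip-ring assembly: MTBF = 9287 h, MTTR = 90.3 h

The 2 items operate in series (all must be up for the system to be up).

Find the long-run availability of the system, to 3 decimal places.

A(blade encoder) = MTBF/(MTBF+MTTR) = 10527/(10527+25.6) = 0.997574
A(slip-ring assembly) = MTBF/(MTBF+MTTR) = 9287/(9287+90.3) = 0.990370
Series availability: 0.997574 × 0.990370 = 0.988

0.988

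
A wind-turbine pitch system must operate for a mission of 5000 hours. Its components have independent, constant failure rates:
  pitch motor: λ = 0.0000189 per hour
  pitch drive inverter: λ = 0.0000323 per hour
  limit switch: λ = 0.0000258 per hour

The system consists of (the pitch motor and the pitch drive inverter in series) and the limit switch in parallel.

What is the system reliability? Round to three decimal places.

0.973

R(pitch motor) = exp(−0.0000189 × 5000) = 0.90983
R(pitch drive inverter) = exp(−0.0000323 × 5000) = 0.85087
R(limit switch) = exp(−0.0000258 × 5000) = 0.87897
Series (pitch motor and pitch drive inverter): 0.90983 × 0.85087 = 0.77415
Parallel ([0.77415] and limit switch): 1 − (1 − 0.77415)(1 − 0.87897) = 0.973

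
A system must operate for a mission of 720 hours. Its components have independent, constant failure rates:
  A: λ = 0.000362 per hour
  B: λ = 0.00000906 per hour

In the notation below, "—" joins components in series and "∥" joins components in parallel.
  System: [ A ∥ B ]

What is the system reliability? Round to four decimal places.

0.9985

R(A) = exp(−0.000362 × 720) = 0.770558
R(B) = exp(−0.00000906 × 720) = 0.993498
Parallel (A and B): 1 − (1 − 0.770558)(1 − 0.993498) = 0.9985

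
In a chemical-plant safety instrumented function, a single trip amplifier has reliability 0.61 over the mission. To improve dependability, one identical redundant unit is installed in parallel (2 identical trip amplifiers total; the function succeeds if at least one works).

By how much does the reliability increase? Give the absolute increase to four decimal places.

R_before = 0.61
R_after = 1 − (1 − 0.61)^2 = 0.8479
ΔR = 0.8479 − 0.61 = 0.2379

0.2379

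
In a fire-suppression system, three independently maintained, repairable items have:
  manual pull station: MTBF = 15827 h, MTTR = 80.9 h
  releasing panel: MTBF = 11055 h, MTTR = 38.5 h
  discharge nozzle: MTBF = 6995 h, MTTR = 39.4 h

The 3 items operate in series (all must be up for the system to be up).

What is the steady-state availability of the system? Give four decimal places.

A(manual pull station) = MTBF/(MTBF+MTTR) = 15827/(15827+80.9) = 0.994914
A(releasing panel) = MTBF/(MTBF+MTTR) = 11055/(11055+38.5) = 0.996529
A(discharge nozzle) = MTBF/(MTBF+MTTR) = 6995/(6995+39.4) = 0.994399
Series availability: 0.994914 × 0.996529 × 0.994399 = 0.9859

0.9859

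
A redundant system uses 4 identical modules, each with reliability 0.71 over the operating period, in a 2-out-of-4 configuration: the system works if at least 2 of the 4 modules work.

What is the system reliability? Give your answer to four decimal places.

0.9237

R = Σ_{i=2}^{4} C(4,i) p^i (1−p)^{4−i} with p = 0.71
C(4,2)·0.71^2·0.29^2 = 0.254369
C(4,3)·0.71^3·0.29^1 = 0.415177
C(4,4)·0.71^4·0.29^0 = 0.254117
Sum = 0.9237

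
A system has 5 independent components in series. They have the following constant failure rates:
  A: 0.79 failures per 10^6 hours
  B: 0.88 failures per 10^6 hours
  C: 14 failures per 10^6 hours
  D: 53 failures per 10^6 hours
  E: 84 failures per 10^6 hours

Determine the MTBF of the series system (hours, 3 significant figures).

Series of exponential components: λ_sys = Σ λ_i
λ_sys = 0.00000079 + 0.00000088 + 0.000014 + 0.000053 + 0.000084 = 1.5267e-04 /h
MTBF = 1 / λ_sys = 6550 h

6550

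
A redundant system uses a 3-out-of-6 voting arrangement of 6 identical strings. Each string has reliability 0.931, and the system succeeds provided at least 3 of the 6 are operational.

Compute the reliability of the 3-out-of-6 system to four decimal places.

0.9997

R = Σ_{i=3}^{6} C(6,i) p^i (1−p)^{6−i} with p = 0.931
C(6,3)·0.931^3·0.069^3 = 0.005302
C(6,4)·0.931^4·0.069^2 = 0.053652
C(6,5)·0.931^5·0.069^1 = 0.289567
C(6,6)·0.931^6·0.069^0 = 0.651176
Sum = 0.9997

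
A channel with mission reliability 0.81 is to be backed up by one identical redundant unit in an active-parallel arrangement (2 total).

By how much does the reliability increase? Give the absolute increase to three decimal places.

0.154

R_before = 0.81
R_after = 1 − (1 − 0.81)^2 = 0.964
ΔR = 0.964 − 0.81 = 0.154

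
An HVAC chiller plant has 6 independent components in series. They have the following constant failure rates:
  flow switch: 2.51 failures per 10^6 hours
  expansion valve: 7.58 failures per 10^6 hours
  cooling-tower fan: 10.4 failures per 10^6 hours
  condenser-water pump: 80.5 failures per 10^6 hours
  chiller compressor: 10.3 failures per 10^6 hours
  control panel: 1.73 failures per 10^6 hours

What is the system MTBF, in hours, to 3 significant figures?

8850

Series of exponential components: λ_sys = Σ λ_i
λ_sys = 0.00000251 + 0.00000758 + 0.0000104 + 0.0000805 + 0.0000103 + 0.00000173 = 1.1302e-04 /h
MTBF = 1 / λ_sys = 8850 h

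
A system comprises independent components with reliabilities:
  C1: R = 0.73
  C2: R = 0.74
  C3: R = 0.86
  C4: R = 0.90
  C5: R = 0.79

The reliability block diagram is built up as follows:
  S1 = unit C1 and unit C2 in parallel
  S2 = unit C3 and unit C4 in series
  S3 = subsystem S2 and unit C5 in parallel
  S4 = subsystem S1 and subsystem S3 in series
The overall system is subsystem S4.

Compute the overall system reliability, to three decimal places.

Parallel (C1 and C2): 1 − (1 − 0.73000)(1 − 0.74000) = 0.92980
Series (C3 and C4): 0.86000 × 0.90000 = 0.77400
Parallel ([0.77400] and C5): 1 − (1 − 0.77400)(1 − 0.79000) = 0.95254
Series ([0.92980] and [0.95254]): 0.92980 × 0.95254 = 0.886

0.886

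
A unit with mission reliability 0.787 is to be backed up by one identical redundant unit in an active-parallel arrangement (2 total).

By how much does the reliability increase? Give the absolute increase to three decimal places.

R_before = 0.787
R_after = 1 − (1 − 0.787)^2 = 0.955
ΔR = 0.955 − 0.787 = 0.168

0.168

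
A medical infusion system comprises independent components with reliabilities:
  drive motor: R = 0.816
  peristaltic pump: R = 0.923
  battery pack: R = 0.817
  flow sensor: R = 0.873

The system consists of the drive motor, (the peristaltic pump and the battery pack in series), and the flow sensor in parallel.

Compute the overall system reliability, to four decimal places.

Series (peristaltic pump and battery pack): 0.923000 × 0.817000 = 0.754091
Parallel (drive motor, [0.754091], and flow sensor): 1 − (1 − 0.816000)(1 − 0.754091)(1 − 0.873000) = 0.9943

0.9943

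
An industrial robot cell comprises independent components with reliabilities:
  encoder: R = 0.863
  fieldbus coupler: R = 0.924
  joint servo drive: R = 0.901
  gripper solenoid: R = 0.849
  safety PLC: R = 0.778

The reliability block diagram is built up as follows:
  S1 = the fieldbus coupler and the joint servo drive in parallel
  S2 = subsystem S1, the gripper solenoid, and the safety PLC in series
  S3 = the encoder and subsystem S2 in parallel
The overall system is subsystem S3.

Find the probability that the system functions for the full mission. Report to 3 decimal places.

Parallel (fieldbus coupler and joint servo drive): 1 − (1 − 0.92400)(1 − 0.90100) = 0.99248
Series ([0.99248], gripper solenoid, and safety PLC): 0.99248 × 0.84900 × 0.77800 = 0.65555
Parallel (encoder and [0.65555]): 1 − (1 − 0.86300)(1 − 0.65555) = 0.953

0.953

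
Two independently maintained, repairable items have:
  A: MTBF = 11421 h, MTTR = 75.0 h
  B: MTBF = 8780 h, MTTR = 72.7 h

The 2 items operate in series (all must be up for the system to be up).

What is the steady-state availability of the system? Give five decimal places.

0.98532

A(A) = MTBF/(MTBF+MTTR) = 11421/(11421+75.0) = 0.993476
A(B) = MTBF/(MTBF+MTTR) = 8780/(8780+72.7) = 0.991788
Series availability: 0.993476 × 0.991788 = 0.98532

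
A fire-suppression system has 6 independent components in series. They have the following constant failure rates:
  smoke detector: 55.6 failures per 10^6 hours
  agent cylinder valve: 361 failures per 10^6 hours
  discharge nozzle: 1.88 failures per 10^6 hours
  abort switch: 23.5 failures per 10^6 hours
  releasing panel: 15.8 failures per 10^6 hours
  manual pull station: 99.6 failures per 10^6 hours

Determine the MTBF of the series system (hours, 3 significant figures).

1790

Series of exponential components: λ_sys = Σ λ_i
λ_sys = 0.0000556 + 0.000361 + 0.00000188 + 0.0000235 + 0.0000158 + 0.0000996 = 5.5738e-04 /h
MTBF = 1 / λ_sys = 1790 h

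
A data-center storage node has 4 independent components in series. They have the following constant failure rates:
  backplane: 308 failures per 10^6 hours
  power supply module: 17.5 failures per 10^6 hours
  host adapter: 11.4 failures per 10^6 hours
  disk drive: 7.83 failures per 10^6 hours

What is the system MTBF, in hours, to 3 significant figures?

Series of exponential components: λ_sys = Σ λ_i
λ_sys = 0.000308 + 0.0000175 + 0.0000114 + 0.00000783 = 3.4473e-04 /h
MTBF = 1 / λ_sys = 2900 h

2900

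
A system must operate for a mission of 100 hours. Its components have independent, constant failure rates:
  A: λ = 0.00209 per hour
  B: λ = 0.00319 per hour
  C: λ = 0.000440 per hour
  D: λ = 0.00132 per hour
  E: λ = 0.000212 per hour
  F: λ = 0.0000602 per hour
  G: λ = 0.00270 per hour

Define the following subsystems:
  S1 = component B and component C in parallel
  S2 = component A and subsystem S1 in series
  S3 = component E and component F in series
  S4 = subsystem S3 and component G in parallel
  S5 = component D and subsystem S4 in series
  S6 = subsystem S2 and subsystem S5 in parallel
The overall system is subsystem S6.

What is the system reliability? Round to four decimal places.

0.9744

R(A) = exp(−0.00209 × 100) = 0.811395
R(B) = exp(−0.00319 × 100) = 0.726876
R(C) = exp(−0.000440 × 100) = 0.956954
R(D) = exp(−0.00132 × 100) = 0.876341
R(E) = exp(−0.000212 × 100) = 0.979023
R(F) = exp(−0.0000602 × 100) = 0.993998
R(G) = exp(−0.00270 × 100) = 0.763379
Parallel (B and C): 1 − (1 − 0.726876)(1 − 0.956954) = 0.988243
Series (A and [0.988243]): 0.811395 × 0.988243 = 0.801855
Series (E and F): 0.979023 × 0.993998 = 0.973147
Parallel ([0.973147] and G): 1 − (1 − 0.973147)(1 − 0.763379) = 0.993646
Series (D and [0.993646]): 0.876341 × 0.993646 = 0.870773
Parallel ([0.801855] and [0.870773]): 1 − (1 − 0.801855)(1 − 0.870773) = 0.9744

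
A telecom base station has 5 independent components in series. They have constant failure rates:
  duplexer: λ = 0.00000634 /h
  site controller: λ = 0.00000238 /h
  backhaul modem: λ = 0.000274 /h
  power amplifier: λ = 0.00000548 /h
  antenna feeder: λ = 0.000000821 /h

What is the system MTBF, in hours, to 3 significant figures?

Series of exponential components: λ_sys = Σ λ_i
λ_sys = 0.00000634 + 0.00000238 + 0.000274 + 0.00000548 + 0.000000821 = 2.8902e-04 /h
MTBF = 1 / λ_sys = 3460 h

3460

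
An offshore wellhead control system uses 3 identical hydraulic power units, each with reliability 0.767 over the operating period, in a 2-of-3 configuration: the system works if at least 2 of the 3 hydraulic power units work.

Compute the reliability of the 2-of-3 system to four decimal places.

0.8624

R = Σ_{i=2}^{3} C(3,i) p^i (1−p)^{3−i} with p = 0.767
C(3,2)·0.767^2·0.233^1 = 0.411214
C(3,3)·0.767^3·0.233^0 = 0.451218
Sum = 0.8624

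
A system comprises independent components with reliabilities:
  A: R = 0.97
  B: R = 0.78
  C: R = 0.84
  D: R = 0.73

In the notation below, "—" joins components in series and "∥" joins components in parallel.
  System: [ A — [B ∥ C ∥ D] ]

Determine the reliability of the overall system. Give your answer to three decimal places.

0.961

Parallel (B, C, and D): 1 − (1 − 0.78000)(1 − 0.84000)(1 − 0.73000) = 0.99050
Series (A and [0.99050]): 0.97000 × 0.99050 = 0.961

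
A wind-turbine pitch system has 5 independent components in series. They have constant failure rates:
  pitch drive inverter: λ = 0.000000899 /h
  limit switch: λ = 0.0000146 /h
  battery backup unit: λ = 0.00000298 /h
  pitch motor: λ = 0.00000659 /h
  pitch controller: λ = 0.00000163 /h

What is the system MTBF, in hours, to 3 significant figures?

Series of exponential components: λ_sys = Σ λ_i
λ_sys = 0.000000899 + 0.0000146 + 0.00000298 + 0.00000659 + 0.00000163 = 2.6699e-05 /h
MTBF = 1 / λ_sys = 37500 h

37500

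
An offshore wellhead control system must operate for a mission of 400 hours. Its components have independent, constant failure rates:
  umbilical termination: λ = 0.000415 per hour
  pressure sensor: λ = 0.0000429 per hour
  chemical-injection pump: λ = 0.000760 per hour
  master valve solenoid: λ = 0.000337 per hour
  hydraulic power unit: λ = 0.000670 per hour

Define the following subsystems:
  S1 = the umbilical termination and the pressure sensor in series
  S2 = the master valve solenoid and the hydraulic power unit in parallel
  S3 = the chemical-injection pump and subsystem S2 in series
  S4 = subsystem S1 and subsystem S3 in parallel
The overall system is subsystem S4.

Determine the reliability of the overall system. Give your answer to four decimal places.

R(umbilical termination) = exp(−0.000415 × 400) = 0.847046
R(pressure sensor) = exp(−0.0000429 × 400) = 0.982986
R(chemical-injection pump) = exp(−0.000760 × 400) = 0.737861
R(master valve solenoid) = exp(−0.000337 × 400) = 0.873891
R(hydraulic power unit) = exp(−0.000670 × 400) = 0.764908
Series (umbilical termination and pressure sensor): 0.847046 × 0.982986 = 0.832634
Parallel (master valve solenoid and hydraulic power unit): 1 − (1 − 0.873891)(1 − 0.764908) = 0.970353
Series (chemical-injection pump and [0.970353]): 0.737861 × 0.970353 = 0.715986
Parallel ([0.832634] and [0.715986]): 1 − (1 − 0.832634)(1 − 0.715986) = 0.9525

0.9525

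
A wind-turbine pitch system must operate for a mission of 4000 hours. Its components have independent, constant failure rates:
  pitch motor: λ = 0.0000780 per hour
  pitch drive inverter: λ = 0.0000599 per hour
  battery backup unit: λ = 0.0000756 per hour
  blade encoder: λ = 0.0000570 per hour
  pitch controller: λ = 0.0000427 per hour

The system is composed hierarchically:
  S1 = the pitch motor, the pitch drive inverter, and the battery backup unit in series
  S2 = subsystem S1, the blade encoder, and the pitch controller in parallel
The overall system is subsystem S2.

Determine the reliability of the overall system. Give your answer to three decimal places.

R(pitch motor) = exp(−0.0000780 × 4000) = 0.73198
R(pitch drive inverter) = exp(−0.0000599 × 4000) = 0.78694
R(battery backup unit) = exp(−0.0000756 × 4000) = 0.73904
R(blade encoder) = exp(−0.0000570 × 4000) = 0.79612
R(pitch controller) = exp(−0.0000427 × 4000) = 0.84299
Series (pitch motor, pitch drive inverter, and battery backup unit): 0.73198 × 0.78694 × 0.73904 = 0.42571
Parallel ([0.42571], blade encoder, and pitch controller): 1 − (1 − 0.42571)(1 − 0.79612)(1 − 0.84299) = 0.982

0.982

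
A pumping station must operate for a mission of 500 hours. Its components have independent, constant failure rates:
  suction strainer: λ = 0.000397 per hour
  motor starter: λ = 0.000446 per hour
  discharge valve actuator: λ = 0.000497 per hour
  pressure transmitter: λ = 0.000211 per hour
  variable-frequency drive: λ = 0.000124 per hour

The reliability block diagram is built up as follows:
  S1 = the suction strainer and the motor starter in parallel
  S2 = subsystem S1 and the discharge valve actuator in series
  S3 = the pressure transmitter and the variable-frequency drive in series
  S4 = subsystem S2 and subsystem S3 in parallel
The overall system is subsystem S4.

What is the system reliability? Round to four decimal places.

0.9617

R(suction strainer) = exp(−0.000397 × 500) = 0.819960
R(motor starter) = exp(−0.000446 × 500) = 0.800115
R(discharge valve actuator) = exp(−0.000497 × 500) = 0.779970
R(pressure transmitter) = exp(−0.000211 × 500) = 0.899874
R(variable-frequency drive) = exp(−0.000124 × 500) = 0.939883
Parallel (suction strainer and motor starter): 1 − (1 − 0.819960)(1 − 0.800115) = 0.964013
Series ([0.964013] and discharge valve actuator): 0.964013 × 0.779970 = 0.751901
Series (pressure transmitter and variable-frequency drive): 0.899874 × 0.939883 = 0.845776
Parallel ([0.751901] and [0.845776]): 1 − (1 − 0.751901)(1 − 0.845776) = 0.9617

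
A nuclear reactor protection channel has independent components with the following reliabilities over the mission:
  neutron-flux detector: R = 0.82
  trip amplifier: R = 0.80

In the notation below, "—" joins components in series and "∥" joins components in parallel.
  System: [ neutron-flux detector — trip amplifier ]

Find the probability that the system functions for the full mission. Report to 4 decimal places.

Series (neutron-flux detector and trip amplifier): 0.820000 × 0.800000 = 0.6560

0.6560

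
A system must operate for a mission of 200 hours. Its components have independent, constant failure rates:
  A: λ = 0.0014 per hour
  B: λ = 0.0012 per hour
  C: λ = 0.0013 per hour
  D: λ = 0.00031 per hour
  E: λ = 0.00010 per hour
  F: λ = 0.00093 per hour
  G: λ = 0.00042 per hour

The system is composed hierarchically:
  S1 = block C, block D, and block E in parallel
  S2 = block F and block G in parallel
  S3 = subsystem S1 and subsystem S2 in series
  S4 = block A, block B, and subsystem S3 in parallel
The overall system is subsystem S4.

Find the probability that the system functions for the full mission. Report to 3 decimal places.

R(A) = exp(−0.0014 × 200) = 0.75578
R(B) = exp(−0.0012 × 200) = 0.78663
R(C) = exp(−0.0013 × 200) = 0.77105
R(D) = exp(−0.00031 × 200) = 0.93988
R(E) = exp(−0.00010 × 200) = 0.98020
R(F) = exp(−0.00093 × 200) = 0.83027
R(G) = exp(−0.00042 × 200) = 0.91943
Parallel (C, D, and E): 1 − (1 − 0.77105)(1 − 0.93988)(1 − 0.98020) = 0.99973
Parallel (F and G): 1 − (1 − 0.83027)(1 − 0.91943) = 0.98632
Series ([0.99973] and [0.98632]): 0.99973 × 0.98632 = 0.98605
Parallel (A, B, and [0.98605]): 1 − (1 − 0.75578)(1 − 0.78663)(1 − 0.98605) = 0.999

0.999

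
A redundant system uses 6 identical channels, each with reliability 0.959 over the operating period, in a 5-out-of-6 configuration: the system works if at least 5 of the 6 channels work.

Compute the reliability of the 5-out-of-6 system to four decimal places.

0.9774

R = Σ_{i=5}^{6} C(6,i) p^i (1−p)^{6−i} with p = 0.959
C(6,5)·0.959^5·0.041^1 = 0.199539
C(6,6)·0.959^6·0.041^0 = 0.777878
Sum = 0.9774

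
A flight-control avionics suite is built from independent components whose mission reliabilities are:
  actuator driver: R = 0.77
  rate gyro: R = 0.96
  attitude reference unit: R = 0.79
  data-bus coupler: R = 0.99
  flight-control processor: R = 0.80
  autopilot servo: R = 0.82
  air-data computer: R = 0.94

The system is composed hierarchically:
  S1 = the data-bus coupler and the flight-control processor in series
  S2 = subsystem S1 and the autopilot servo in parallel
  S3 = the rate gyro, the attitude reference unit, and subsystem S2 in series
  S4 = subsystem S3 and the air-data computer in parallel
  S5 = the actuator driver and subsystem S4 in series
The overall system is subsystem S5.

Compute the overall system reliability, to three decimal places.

Series (data-bus coupler and flight-control processor): 0.99000 × 0.80000 = 0.79200
Parallel ([0.79200] and autopilot servo): 1 − (1 − 0.79200)(1 − 0.82000) = 0.96256
Series (rate gyro, attitude reference unit, and [0.96256]): 0.96000 × 0.79000 × 0.96256 = 0.73001
Parallel ([0.73001] and air-data computer): 1 − (1 − 0.73001)(1 − 0.94000) = 0.98380
Series (actuator driver and [0.98380]): 0.77000 × 0.98380 = 0.758

0.758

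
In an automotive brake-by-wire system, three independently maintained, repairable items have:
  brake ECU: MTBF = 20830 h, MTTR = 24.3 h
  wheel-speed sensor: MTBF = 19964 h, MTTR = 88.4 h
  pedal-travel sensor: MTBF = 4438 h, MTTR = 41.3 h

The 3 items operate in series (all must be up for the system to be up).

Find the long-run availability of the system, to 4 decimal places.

0.9853

A(brake ECU) = MTBF/(MTBF+MTTR) = 20830/(20830+24.3) = 0.998835
A(wheel-speed sensor) = MTBF/(MTBF+MTTR) = 19964/(19964+88.4) = 0.995592
A(pedal-travel sensor) = MTBF/(MTBF+MTTR) = 4438/(4438+41.3) = 0.990780
Series availability: 0.998835 × 0.995592 × 0.990780 = 0.9853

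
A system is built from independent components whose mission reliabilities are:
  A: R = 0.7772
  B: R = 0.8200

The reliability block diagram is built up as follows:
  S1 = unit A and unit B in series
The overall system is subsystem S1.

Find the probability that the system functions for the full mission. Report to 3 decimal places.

0.637

Series (A and B): 0.77720 × 0.82000 = 0.637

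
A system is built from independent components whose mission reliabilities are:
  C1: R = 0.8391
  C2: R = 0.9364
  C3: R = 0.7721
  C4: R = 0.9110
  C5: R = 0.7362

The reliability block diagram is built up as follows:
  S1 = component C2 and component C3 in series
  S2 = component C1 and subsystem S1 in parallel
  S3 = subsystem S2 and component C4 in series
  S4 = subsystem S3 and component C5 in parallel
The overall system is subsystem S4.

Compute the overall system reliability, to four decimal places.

Series (C2 and C3): 0.936400 × 0.772100 = 0.722994
Parallel (C1 and [0.722994]): 1 − (1 − 0.839100)(1 − 0.722994) = 0.955430
Series ([0.955430] and C4): 0.955430 × 0.911000 = 0.870397
Parallel ([0.870397] and C5): 1 − (1 − 0.870397)(1 − 0.736200) = 0.9658

0.9658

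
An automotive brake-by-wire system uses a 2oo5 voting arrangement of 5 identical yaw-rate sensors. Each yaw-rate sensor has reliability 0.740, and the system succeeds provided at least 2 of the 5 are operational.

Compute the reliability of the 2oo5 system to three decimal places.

R = Σ_{i=2}^{5} C(5,i) p^i (1−p)^{5−i} with p = 0.740
C(5,2)·0.740^2·0.260^3 = 0.09625
C(5,3)·0.740^3·0.260^2 = 0.27393
C(5,4)·0.740^4·0.260^1 = 0.38983
C(5,5)·0.740^5·0.260^0 = 0.22190
Sum = 0.982

0.982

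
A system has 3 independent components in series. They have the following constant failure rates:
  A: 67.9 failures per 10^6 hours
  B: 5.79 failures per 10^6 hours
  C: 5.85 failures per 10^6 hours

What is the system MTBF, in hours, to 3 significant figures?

Series of exponential components: λ_sys = Σ λ_i
λ_sys = 0.0000679 + 0.00000579 + 0.00000585 = 7.9540e-05 /h
MTBF = 1 / λ_sys = 12600 h

12600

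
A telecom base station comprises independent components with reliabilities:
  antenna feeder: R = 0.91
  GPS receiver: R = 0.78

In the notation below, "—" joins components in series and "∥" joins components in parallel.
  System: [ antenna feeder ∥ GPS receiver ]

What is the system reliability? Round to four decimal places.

0.9802

Parallel (antenna feeder and GPS receiver): 1 − (1 − 0.910000)(1 − 0.780000) = 0.9802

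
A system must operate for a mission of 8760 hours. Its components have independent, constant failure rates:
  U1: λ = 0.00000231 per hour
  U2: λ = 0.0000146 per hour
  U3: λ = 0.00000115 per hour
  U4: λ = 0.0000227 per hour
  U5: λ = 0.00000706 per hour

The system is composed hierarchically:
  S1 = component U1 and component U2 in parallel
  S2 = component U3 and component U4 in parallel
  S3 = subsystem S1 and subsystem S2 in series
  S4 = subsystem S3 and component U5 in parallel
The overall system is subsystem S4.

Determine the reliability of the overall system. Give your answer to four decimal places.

R(U1) = exp(−0.00000231 × 8760) = 0.979968
R(U2) = exp(−0.0000146 × 8760) = 0.879945
R(U3) = exp(−0.00000115 × 8760) = 0.989977
R(U4) = exp(−0.0000227 × 8760) = 0.819671
R(U5) = exp(−0.00000706 × 8760) = 0.940028
Parallel (U1 and U2): 1 − (1 − 0.979968)(1 − 0.879945) = 0.997595
Parallel (U3 and U4): 1 − (1 − 0.989977)(1 − 0.819671) = 0.998193
Series ([0.997595] and [0.998193]): 0.997595 × 0.998193 = 0.995792
Parallel ([0.995792] and U5): 1 − (1 − 0.995792)(1 − 0.940028) = 0.9997

0.9997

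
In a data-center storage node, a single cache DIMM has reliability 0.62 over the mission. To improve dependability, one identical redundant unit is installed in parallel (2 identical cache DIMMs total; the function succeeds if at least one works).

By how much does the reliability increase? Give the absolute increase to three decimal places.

R_before = 0.62
R_after = 1 − (1 − 0.62)^2 = 0.856
ΔR = 0.856 − 0.62 = 0.236

0.236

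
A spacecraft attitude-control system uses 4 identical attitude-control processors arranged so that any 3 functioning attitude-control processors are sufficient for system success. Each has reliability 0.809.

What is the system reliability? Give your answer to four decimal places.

0.8329

R = Σ_{i=3}^{4} C(4,i) p^i (1−p)^{4−i} with p = 0.809
C(4,3)·0.809^3·0.191^1 = 0.404519
C(4,4)·0.809^4·0.191^0 = 0.428345
Sum = 0.8329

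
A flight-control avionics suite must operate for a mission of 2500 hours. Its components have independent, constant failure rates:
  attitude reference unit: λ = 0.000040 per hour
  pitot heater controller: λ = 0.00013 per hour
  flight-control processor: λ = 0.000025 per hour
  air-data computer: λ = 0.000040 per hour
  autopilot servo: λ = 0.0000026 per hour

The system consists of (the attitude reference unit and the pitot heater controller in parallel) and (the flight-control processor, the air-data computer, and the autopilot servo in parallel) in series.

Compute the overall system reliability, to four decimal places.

0.9736

R(attitude reference unit) = exp(−0.000040 × 2500) = 0.904837
R(pitot heater controller) = exp(−0.00013 × 2500) = 0.722527
R(flight-control processor) = exp(−0.000025 × 2500) = 0.939413
R(air-data computer) = exp(−0.000040 × 2500) = 0.904837
R(autopilot servo) = exp(−0.0000026 × 2500) = 0.993521
Parallel (attitude reference unit and pitot heater controller): 1 − (1 − 0.904837)(1 − 0.722527) = 0.973595
Parallel (flight-control processor, air-data computer, and autopilot servo): 1 − (1 − 0.939413)(1 − 0.904837)(1 − 0.993521) = 0.999963
Series ([0.973595] and [0.999963]): 0.973595 × 0.999963 = 0.9736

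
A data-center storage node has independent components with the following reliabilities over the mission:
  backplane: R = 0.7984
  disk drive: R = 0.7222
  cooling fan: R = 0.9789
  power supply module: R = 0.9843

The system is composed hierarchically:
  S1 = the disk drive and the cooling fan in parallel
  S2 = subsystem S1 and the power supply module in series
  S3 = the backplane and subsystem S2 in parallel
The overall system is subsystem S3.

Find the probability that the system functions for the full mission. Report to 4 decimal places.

0.9957

Parallel (disk drive and cooling fan): 1 − (1 − 0.722200)(1 − 0.978900) = 0.994138
Series ([0.994138] and power supply module): 0.994138 × 0.984300 = 0.978530
Parallel (backplane and [0.978530]): 1 − (1 − 0.798400)(1 − 0.978530) = 0.9957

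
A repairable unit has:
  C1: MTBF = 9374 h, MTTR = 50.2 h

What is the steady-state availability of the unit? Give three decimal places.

A(C1) = MTBF/(MTBF+MTTR) = 9374/(9374+50.2) = 0.995

0.995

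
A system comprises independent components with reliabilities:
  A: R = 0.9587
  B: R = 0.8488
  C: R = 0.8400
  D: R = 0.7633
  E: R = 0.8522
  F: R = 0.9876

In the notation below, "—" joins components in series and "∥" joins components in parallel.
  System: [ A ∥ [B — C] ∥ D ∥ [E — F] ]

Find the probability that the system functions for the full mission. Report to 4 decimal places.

Series (B and C): 0.848800 × 0.840000 = 0.712992
Series (E and F): 0.852200 × 0.987600 = 0.841633
Parallel (A, [0.712992], D, and [0.841633]): 1 − (1 − 0.958700)(1 − 0.712992)(1 − 0.763300)(1 − 0.841633) = 0.9996

0.9996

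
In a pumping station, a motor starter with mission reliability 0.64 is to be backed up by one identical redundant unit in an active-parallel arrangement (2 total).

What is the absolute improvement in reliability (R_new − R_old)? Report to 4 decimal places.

0.2304

R_before = 0.64
R_after = 1 − (1 − 0.64)^2 = 0.8704
ΔR = 0.8704 − 0.64 = 0.2304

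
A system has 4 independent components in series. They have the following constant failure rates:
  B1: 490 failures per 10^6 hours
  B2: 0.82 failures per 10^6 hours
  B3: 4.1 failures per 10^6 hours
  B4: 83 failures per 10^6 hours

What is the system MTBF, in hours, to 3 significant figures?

Series of exponential components: λ_sys = Σ λ_i
λ_sys = 0.00049 + 0.00000082 + 0.0000041 + 0.000083 = 5.7792e-04 /h
MTBF = 1 / λ_sys = 1730 h

1730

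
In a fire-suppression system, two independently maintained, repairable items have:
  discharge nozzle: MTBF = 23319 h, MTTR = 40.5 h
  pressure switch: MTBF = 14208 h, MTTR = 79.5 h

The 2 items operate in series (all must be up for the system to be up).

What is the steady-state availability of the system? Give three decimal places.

A(discharge nozzle) = MTBF/(MTBF+MTTR) = 23319/(23319+40.5) = 0.998266
A(pressure switch) = MTBF/(MTBF+MTTR) = 14208/(14208+79.5) = 0.994436
Series availability: 0.998266 × 0.994436 = 0.993

0.993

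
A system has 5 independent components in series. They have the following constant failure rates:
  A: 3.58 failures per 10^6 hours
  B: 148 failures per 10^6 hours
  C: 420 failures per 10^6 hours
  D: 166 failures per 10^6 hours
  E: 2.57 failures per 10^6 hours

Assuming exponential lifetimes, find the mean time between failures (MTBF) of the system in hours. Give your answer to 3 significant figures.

1350

Series of exponential components: λ_sys = Σ λ_i
λ_sys = 0.00000358 + 0.000148 + 0.000420 + 0.000166 + 0.00000257 = 7.4015e-04 /h
MTBF = 1 / λ_sys = 1350 h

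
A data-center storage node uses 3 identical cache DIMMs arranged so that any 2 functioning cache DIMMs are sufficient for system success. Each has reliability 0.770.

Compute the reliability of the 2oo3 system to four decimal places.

R = Σ_{i=2}^{3} C(3,i) p^i (1−p)^{3−i} with p = 0.770
C(3,2)·0.770^2·0.230^1 = 0.409101
C(3,3)·0.770^3·0.230^0 = 0.456533
Sum = 0.8656

0.8656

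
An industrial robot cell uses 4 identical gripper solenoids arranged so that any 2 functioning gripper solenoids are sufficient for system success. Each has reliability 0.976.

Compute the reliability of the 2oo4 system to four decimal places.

R = Σ_{i=2}^{4} C(4,i) p^i (1−p)^{4−i} with p = 0.976
C(4,2)·0.976^2·0.024^2 = 0.003292
C(4,3)·0.976^3·0.024^1 = 0.089253
C(4,4)·0.976^4·0.024^0 = 0.907401
Sum = 0.9999

0.9999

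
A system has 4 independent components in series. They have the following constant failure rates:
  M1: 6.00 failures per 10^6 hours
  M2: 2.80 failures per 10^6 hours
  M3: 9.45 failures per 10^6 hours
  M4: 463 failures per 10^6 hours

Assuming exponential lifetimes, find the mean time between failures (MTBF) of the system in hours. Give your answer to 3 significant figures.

Series of exponential components: λ_sys = Σ λ_i
λ_sys = 0.00000600 + 0.00000280 + 0.00000945 + 0.000463 = 4.8125e-04 /h
MTBF = 1 / λ_sys = 2080 h

2080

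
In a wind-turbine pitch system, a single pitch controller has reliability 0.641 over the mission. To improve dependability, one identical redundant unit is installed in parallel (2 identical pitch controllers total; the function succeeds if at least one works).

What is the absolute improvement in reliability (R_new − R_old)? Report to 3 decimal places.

R_before = 0.641
R_after = 1 − (1 − 0.641)^2 = 0.871
ΔR = 0.871 − 0.641 = 0.230

0.230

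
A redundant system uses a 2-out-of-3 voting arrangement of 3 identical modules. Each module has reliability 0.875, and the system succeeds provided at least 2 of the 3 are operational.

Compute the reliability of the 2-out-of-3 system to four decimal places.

0.9570

R = Σ_{i=2}^{3} C(3,i) p^i (1−p)^{3−i} with p = 0.875
C(3,2)·0.875^2·0.125^1 = 0.287109
C(3,3)·0.875^3·0.125^0 = 0.669922
Sum = 0.9570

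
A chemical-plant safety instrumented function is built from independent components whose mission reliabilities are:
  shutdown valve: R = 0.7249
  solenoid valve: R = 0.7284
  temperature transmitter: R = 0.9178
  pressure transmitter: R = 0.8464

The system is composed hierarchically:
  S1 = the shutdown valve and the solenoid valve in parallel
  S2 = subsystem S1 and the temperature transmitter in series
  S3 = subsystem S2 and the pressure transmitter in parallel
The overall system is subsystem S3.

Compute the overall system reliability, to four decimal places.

Parallel (shutdown valve and solenoid valve): 1 − (1 − 0.724900)(1 − 0.728400) = 0.925283
Series ([0.925283] and temperature transmitter): 0.925283 × 0.917800 = 0.849225
Parallel ([0.849225] and pressure transmitter): 1 − (1 − 0.849225)(1 − 0.846400) = 0.9768

0.9768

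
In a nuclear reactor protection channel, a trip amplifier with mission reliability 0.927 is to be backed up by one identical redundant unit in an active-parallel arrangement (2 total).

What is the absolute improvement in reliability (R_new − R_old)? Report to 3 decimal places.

0.068

R_before = 0.927
R_after = 1 − (1 − 0.927)^2 = 0.995
ΔR = 0.995 − 0.927 = 0.068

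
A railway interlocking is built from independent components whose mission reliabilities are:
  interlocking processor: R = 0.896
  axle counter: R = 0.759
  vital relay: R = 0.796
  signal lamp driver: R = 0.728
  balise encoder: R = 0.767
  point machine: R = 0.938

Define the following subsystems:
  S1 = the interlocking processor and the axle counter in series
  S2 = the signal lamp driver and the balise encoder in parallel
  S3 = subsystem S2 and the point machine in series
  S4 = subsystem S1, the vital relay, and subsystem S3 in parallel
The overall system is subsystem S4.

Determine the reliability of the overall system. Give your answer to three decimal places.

Series (interlocking processor and axle counter): 0.89600 × 0.75900 = 0.68006
Parallel (signal lamp driver and balise encoder): 1 − (1 − 0.72800)(1 − 0.76700) = 0.93662
Series ([0.93662] and point machine): 0.93662 × 0.93800 = 0.87855
Parallel ([0.68006], vital relay, and [0.87855]): 1 − (1 − 0.68006)(1 − 0.79600)(1 − 0.87855) = 0.992

0.992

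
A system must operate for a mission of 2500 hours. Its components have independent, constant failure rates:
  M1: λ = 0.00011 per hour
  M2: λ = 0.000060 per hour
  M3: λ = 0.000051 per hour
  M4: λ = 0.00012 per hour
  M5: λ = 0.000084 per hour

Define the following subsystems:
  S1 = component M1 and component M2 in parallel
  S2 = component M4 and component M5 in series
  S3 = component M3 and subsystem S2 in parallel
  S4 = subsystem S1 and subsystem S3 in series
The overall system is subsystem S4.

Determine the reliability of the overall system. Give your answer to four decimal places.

0.9203

R(M1) = exp(−0.00011 × 2500) = 0.759572
R(M2) = exp(−0.000060 × 2500) = 0.860708
R(M3) = exp(−0.000051 × 2500) = 0.880293
R(M4) = exp(−0.00012 × 2500) = 0.740818
R(M5) = exp(−0.000084 × 2500) = 0.810584
Parallel (M1 and M2): 1 − (1 − 0.759572)(1 − 0.860708) = 0.966510
Series (M4 and M5): 0.740818 × 0.810584 = 0.600495
Parallel (M3 and [0.600495]): 1 − (1 − 0.880293)(1 − 0.600495) = 0.952176
Series ([0.966510] and [0.952176]): 0.966510 × 0.952176 = 0.9203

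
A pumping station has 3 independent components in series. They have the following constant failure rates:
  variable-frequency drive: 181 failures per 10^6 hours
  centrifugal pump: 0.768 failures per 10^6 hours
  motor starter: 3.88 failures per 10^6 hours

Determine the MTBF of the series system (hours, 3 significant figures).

Series of exponential components: λ_sys = Σ λ_i
λ_sys = 0.000181 + 0.000000768 + 0.00000388 = 1.8565e-04 /h
MTBF = 1 / λ_sys = 5390 h

5390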